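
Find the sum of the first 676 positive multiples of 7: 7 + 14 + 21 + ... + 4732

Factor out 7: = 7(1 + 2 + ... + 676) = 7 × n(n+1)/2
= 7 × 676×677/2
= 7 × 228826
= 1601782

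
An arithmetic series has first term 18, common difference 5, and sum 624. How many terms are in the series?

Using S = n/2 × [2a + (n-1)d]
624 = n/2 × [2(18) + (n-1)(5)]
624 = n/2 × [36 + 5n - 5]
1248 = n × [31 + 5n]
5n² + (31)n - 1248 = 0
Discriminant: Δ = (31)² - 4(5)(-1248) = 961 + 24960 = 25921
√Δ = 161
n = [-(31) + √Δ] / (2·5) = (-31 + 161) / 10 = 130 / 10 = 13
(The negative root is discarded since n must be a positive integer.)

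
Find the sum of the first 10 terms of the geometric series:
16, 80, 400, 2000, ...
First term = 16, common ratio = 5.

Sₙ = a(1 - rⁿ) / (1 - r)
S_10 = 16(1 - 5^10) / (1 - 5)
S_10 = 16(1 - 9765625) / (-4)
S_10 = 39062496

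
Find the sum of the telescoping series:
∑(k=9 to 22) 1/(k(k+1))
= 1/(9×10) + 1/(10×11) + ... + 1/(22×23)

Partial fractions: 1/(k(k+1)) = 1/k - 1/(k+1)
The series telescopes:
= (1/9 - 1/10) + (1/10 - 1/11) + ... + (1/22 - 1/23)
= 1/9 - 1/23
= 14/207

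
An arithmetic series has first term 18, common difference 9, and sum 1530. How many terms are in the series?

Using S = n/2 × [2a + (n-1)d]
1530 = n/2 × [2(18) + (n-1)(9)]
1530 = n/2 × [36 + 9n - 9]
3060 = n × [27 + 9n]
9n² + (27)n - 3060 = 0
Discriminant: Δ = (27)² - 4(9)(-3060) = 729 + 110160 = 110889
√Δ = 333
n = [-(27) + √Δ] / (2·9) = (-27 + 333) / 18 = 306 / 18 = 17
(The negative root is discarded since n must be a positive integer.)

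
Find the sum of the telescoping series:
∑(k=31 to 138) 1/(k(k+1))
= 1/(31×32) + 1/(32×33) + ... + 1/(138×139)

Partial fractions: 1/(k(k+1)) = 1/k - 1/(k+1)
The series telescopes:
= (1/31 - 1/32) + (1/32 - 1/33) + ... + (1/138 - 1/139)
= 1/31 - 1/139
= 108/4309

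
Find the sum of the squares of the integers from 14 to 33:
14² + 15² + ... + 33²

Use ∑_{k=1}^{n} k² = n(n+1)(2n+1)/6, then subtract the first 13 terms.
∑_{k=1}^{33} k² = 33×34×67/6 = 12529
∑_{k=1}^{13} k² = 13×14×27/6 = 819
∑_{k=14}^{33} k² = 12529 - 819 = 11710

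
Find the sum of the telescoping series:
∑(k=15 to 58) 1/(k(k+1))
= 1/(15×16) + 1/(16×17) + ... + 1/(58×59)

Partial fractions: 1/(k(k+1)) = 1/k - 1/(k+1)
The series telescopes:
= (1/15 - 1/16) + (1/16 - 1/17) + ... + (1/58 - 1/59)
= 1/15 - 1/59
= 44/885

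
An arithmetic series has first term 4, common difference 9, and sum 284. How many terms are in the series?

Using S = n/2 × [2a + (n-1)d]
284 = n/2 × [2(4) + (n-1)(9)]
284 = n/2 × [8 + 9n - 9]
568 = n × [-1 + 9n]
9n² + (-1)n - 568 = 0
Discriminant: Δ = (-1)² - 4(9)(-568) = 1 + 20448 = 20449
√Δ = 143
n = [-(-1) + √Δ] / (2·9) = (1 + 143) / 18 = 144 / 18 = 8
(The negative root is discarded since n must be a positive integer.)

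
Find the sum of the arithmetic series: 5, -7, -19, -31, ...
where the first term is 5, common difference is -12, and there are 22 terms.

Sₙ = n/2 × (first + last)
Last term = a + (n-1)d = 5 + (22-1)×(-12) = -247
S_22 = 22/2 × (5 + (-247))
S_22 = 22/2 × (-242) = -2662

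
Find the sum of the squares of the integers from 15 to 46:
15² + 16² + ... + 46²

Use ∑_{k=1}^{n} k² = n(n+1)(2n+1)/6, then subtract the first 14 terms.
∑_{k=1}^{46} k² = 46×47×93/6 = 33511
∑_{k=1}^{14} k² = 14×15×29/6 = 1015
∑_{k=15}^{46} k² = 33511 - 1015 = 32496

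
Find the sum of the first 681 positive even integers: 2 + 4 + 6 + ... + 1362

Sum of first n even numbers = n(n+1)
= 681×682
= 464442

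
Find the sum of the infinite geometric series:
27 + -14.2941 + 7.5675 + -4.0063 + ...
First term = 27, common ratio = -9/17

For |r| < 1, S = a / (1 - r)
S = 27 / (1 - (-9/17))
S = 27 / (26/17)
S = 459/26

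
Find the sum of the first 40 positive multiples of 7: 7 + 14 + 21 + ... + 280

Factor out 7: = 7(1 + 2 + ... + 40) = 7 × n(n+1)/2
= 7 × 40×41/2
= 7 × 820
= 5740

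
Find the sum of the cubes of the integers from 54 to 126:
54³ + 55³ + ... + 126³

Use ∑_{k=1}^{n} k³ = [n(n+1)/2]², then subtract the first 53 terms.
∑_{k=1}^{126} k³ = [126×127/2]² = 8001² = 64016001
∑_{k=1}^{53} k³ = [53×54/2]² = 1431² = 2047761
∑_{k=54}^{126} k³ = 64016001 - 2047761 = 61968240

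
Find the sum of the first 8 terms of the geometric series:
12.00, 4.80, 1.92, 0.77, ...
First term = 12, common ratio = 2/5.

Sₙ = a(1 - rⁿ) / (1 - r)
S_8 = 12(1 - (2/5)^8) / (1 - (2/5))
S_8 = 12(1 - (256/390625)) / (3/5)
S_8 = 1561476/78125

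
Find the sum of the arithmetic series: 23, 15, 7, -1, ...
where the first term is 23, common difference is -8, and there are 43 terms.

Sₙ = n/2 × (first + last)
Last term = a + (n-1)d = 23 + (43-1)×(-8) = -313
S_43 = 43/2 × (23 + (-313))
S_43 = 43/2 × (-290) = -6235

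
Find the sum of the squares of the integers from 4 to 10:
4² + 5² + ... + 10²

Use ∑_{k=1}^{n} k² = n(n+1)(2n+1)/6, then subtract the first 3 terms.
∑_{k=1}^{10} k² = 10×11×21/6 = 385
∑_{k=1}^{3} k² = 3×4×7/6 = 14
∑_{k=4}^{10} k² = 385 - 14 = 371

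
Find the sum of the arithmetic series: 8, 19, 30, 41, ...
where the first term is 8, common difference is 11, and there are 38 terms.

Sₙ = n/2 × (first + last)
Last term = a + (n-1)d = 8 + (38-1)×11 = 415
S_38 = 38/2 × (8 + 415)
S_38 = 38/2 × 423 = 8037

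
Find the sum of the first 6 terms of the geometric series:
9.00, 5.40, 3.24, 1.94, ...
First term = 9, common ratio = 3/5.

Sₙ = a(1 - rⁿ) / (1 - r)
S_6 = 9(1 - (3/5)^6) / (1 - (3/5))
S_6 = 9(1 - (729/15625)) / (2/5)
S_6 = 67032/3125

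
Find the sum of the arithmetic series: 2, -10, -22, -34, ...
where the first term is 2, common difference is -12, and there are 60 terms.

Sₙ = n/2 × (first + last)
Last term = a + (n-1)d = 2 + (60-1)×(-12) = -706
S_60 = 60/2 × (2 + (-706))
S_60 = 60/2 × (-704) = -21120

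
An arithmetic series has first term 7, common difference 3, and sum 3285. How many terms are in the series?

Using S = n/2 × [2a + (n-1)d]
3285 = n/2 × [2(7) + (n-1)(3)]
3285 = n/2 × [14 + 3n - 3]
6570 = n × [11 + 3n]
3n² + (11)n - 6570 = 0
Discriminant: Δ = (11)² - 4(3)(-6570) = 121 + 78840 = 78961
√Δ = 281
n = [-(11) + √Δ] / (2·3) = (-11 + 281) / 6 = 270 / 6 = 45
(The negative root is discarded since n must be a positive integer.)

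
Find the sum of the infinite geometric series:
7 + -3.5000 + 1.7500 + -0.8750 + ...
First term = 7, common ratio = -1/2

For |r| < 1, S = a / (1 - r)
S = 7 / (1 - (-1/2))
S = 7 / (3/2)
S = 14/3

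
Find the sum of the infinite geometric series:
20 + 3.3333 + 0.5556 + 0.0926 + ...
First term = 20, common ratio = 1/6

For |r| < 1, S = a / (1 - r)
S = 20 / (1 - (1/6))
S = 20 / (5/6)
S = 24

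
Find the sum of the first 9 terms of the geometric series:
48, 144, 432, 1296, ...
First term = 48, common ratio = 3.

Sₙ = a(1 - rⁿ) / (1 - r)
S_9 = 48(1 - 3^9) / (1 - 3)
S_9 = 48(1 - 19683) / (-2)
S_9 = 472368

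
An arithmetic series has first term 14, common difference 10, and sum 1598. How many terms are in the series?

Using S = n/2 × [2a + (n-1)d]
1598 = n/2 × [2(14) + (n-1)(10)]
1598 = n/2 × [28 + 10n - 10]
3196 = n × [18 + 10n]
10n² + (18)n - 3196 = 0
Discriminant: Δ = (18)² - 4(10)(-3196) = 324 + 127840 = 128164
√Δ = 358
n = [-(18) + √Δ] / (2·10) = (-18 + 358) / 20 = 340 / 20 = 17
(The negative root is discarded since n must be a positive integer.)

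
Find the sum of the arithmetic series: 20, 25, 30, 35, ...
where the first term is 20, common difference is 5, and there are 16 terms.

Sₙ = n/2 × (first + last)
Last term = a + (n-1)d = 20 + (16-1)×5 = 95
S_16 = 16/2 × (20 + 95)
S_16 = 16/2 × 115 = 920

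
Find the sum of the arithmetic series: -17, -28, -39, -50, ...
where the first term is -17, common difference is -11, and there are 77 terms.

Sₙ = n/2 × (first + last)
Last term = a + (n-1)d = -17 + (77-1)×(-11) = -853
S_77 = 77/2 × (-17 + (-853))
S_77 = 77/2 × (-870) = -33495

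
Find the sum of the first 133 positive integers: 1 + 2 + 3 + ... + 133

Formula: ∑k = n(n+1)/2
= 133×134/2
= 17822/2
= 8911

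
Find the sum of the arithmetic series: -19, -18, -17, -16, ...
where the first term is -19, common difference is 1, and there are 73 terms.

Sₙ = n/2 × (first + last)
Last term = a + (n-1)d = -19 + (73-1)×1 = 53
S_73 = 73/2 × (-19 + 53)
S_73 = 73/2 × 34 = 1241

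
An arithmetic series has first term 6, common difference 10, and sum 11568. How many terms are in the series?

Using S = n/2 × [2a + (n-1)d]
11568 = n/2 × [2(6) + (n-1)(10)]
11568 = n/2 × [12 + 10n - 10]
23136 = n × [2 + 10n]
10n² + (2)n - 23136 = 0
Discriminant: Δ = (2)² - 4(10)(-23136) = 4 + 925440 = 925444
√Δ = 962
n = [-(2) + √Δ] / (2·10) = (-2 + 962) / 20 = 960 / 20 = 48
(The negative root is discarded since n must be a positive integer.)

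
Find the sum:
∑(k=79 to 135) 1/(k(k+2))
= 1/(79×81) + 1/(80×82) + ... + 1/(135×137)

Partial fractions: 1/(k(k+2)) = (1/2)[1/k - 1/(k+2)]
Telescoping leaves the first two and last two terms:
= (1/2)[1/79 + 1/80 - 1/136 - 1/137]
= 154641/29438560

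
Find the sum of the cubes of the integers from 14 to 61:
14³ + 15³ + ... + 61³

Use ∑_{k=1}^{n} k³ = [n(n+1)/2]², then subtract the first 13 terms.
∑_{k=1}^{61} k³ = [61×62/2]² = 1891² = 3575881
∑_{k=1}^{13} k³ = [13×14/2]² = 91² = 8281
∑_{k=14}^{61} k³ = 3575881 - 8281 = 3567600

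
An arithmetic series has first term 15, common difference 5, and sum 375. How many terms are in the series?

Using S = n/2 × [2a + (n-1)d]
375 = n/2 × [2(15) + (n-1)(5)]
375 = n/2 × [30 + 5n - 5]
750 = n × [25 + 5n]
5n² + (25)n - 750 = 0
Discriminant: Δ = (25)² - 4(5)(-750) = 625 + 15000 = 15625
√Δ = 125
n = [-(25) + √Δ] / (2·5) = (-25 + 125) / 10 = 100 / 10 = 10
(The negative root is discarded since n must be a positive integer.)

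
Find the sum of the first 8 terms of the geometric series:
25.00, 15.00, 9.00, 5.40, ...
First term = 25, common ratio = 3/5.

Sₙ = a(1 - rⁿ) / (1 - r)
S_8 = 25(1 - (3/5)^8) / (1 - (3/5))
S_8 = 25(1 - (6561/390625)) / (2/5)
S_8 = 192032/3125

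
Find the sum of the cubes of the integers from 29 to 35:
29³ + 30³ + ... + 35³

Use ∑_{k=1}^{n} k³ = [n(n+1)/2]², then subtract the first 28 terms.
∑_{k=1}^{35} k³ = [35×36/2]² = 630² = 396900
∑_{k=1}^{28} k³ = [28×29/2]² = 406² = 164836
∑_{k=29}^{35} k³ = 396900 - 164836 = 232064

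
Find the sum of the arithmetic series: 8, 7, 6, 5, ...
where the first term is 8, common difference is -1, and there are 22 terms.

Sₙ = n/2 × (first + last)
Last term = a + (n-1)d = 8 + (22-1)×(-1) = -13
S_22 = 22/2 × (8 + (-13))
S_22 = 22/2 × (-5) = -55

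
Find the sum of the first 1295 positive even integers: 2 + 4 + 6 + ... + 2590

Sum of first n even numbers = n(n+1)
= 1295×1296
= 1678320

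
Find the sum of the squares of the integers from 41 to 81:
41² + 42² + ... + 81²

Use ∑_{k=1}^{n} k² = n(n+1)(2n+1)/6, then subtract the first 40 terms.
∑_{k=1}^{81} k² = 81×82×163/6 = 180441
∑_{k=1}^{40} k² = 40×41×81/6 = 22140
∑_{k=41}^{81} k² = 180441 - 22140 = 158301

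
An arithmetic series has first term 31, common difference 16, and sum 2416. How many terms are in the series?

Using S = n/2 × [2a + (n-1)d]
2416 = n/2 × [2(31) + (n-1)(16)]
2416 = n/2 × [62 + 16n - 16]
4832 = n × [46 + 16n]
16n² + (46)n - 4832 = 0
Discriminant: Δ = (46)² - 4(16)(-4832) = 2116 + 309248 = 311364
√Δ = 558
n = [-(46) + √Δ] / (2·16) = (-46 + 558) / 32 = 512 / 32 = 16
(The negative root is discarded since n must be a positive integer.)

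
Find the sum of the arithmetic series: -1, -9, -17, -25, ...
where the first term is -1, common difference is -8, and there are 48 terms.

Sₙ = n/2 × (first + last)
Last term = a + (n-1)d = -1 + (48-1)×(-8) = -377
S_48 = 48/2 × (-1 + (-377))
S_48 = 48/2 × (-378) = -9072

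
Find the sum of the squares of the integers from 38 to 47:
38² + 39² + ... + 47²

Use ∑_{k=1}^{n} k² = n(n+1)(2n+1)/6, then subtract the first 37 terms.
∑_{k=1}^{47} k² = 47×48×95/6 = 35720
∑_{k=1}^{37} k² = 37×38×75/6 = 17575
∑_{k=38}^{47} k² = 35720 - 17575 = 18145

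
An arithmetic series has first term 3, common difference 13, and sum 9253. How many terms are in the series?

Using S = n/2 × [2a + (n-1)d]
9253 = n/2 × [2(3) + (n-1)(13)]
9253 = n/2 × [6 + 13n - 13]
18506 = n × [-7 + 13n]
13n² + (-7)n - 18506 = 0
Discriminant: Δ = (-7)² - 4(13)(-18506) = 49 + 962312 = 962361
√Δ = 981
n = [-(-7) + √Δ] / (2·13) = (7 + 981) / 26 = 988 / 26 = 38
(The negative root is discarded since n must be a positive integer.)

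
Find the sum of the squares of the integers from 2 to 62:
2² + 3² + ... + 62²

Use ∑_{k=1}^{n} k² = n(n+1)(2n+1)/6, then subtract the first 1 terms.
∑_{k=1}^{62} k² = 62×63×125/6 = 81375
∑_{k=1}^{1} k² = 1×2×3/6 = 1
∑_{k=2}^{62} k² = 81375 - 1 = 81374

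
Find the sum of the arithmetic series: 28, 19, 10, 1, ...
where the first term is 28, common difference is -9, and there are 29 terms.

Sₙ = n/2 × (first + last)
Last term = a + (n-1)d = 28 + (29-1)×(-9) = -224
S_29 = 29/2 × (28 + (-224))
S_29 = 29/2 × (-196) = -2842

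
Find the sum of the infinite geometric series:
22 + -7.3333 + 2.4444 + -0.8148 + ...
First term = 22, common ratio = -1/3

For |r| < 1, S = a / (1 - r)
S = 22 / (1 - (-1/3))
S = 22 / (4/3)
S = 33/2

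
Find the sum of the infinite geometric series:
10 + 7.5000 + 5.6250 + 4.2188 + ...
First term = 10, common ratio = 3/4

For |r| < 1, S = a / (1 - r)
S = 10 / (1 - (3/4))
S = 10 / (1/4)
S = 40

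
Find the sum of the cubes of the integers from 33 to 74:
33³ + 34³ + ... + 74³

Use ∑_{k=1}^{n} k³ = [n(n+1)/2]², then subtract the first 32 terms.
∑_{k=1}^{74} k³ = [74×75/2]² = 2775² = 7700625
∑_{k=1}^{32} k³ = [32×33/2]² = 528² = 278784
∑_{k=33}^{74} k³ = 7700625 - 278784 = 7421841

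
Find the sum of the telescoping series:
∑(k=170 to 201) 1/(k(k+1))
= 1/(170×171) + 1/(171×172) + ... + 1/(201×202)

Partial fractions: 1/(k(k+1)) = 1/k - 1/(k+1)
The series telescopes:
= (1/170 - 1/171) + (1/171 - 1/172) + ... + (1/201 - 1/202)
= 1/170 - 1/202
= 8/8585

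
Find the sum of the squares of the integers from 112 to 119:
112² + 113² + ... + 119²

Use ∑_{k=1}^{n} k² = n(n+1)(2n+1)/6, then subtract the first 111 terms.
∑_{k=1}^{119} k² = 119×120×239/6 = 568820
∑_{k=1}^{111} k² = 111×112×223/6 = 462056
∑_{k=112}^{119} k² = 568820 - 462056 = 106764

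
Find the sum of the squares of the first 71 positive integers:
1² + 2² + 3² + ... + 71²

Formula: ∑k² = n(n+1)(2n+1)/6
= 71×72×143/6
= 731016/6
= 121836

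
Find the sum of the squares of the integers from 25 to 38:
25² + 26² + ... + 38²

Use ∑_{k=1}^{n} k² = n(n+1)(2n+1)/6, then subtract the first 24 terms.
∑_{k=1}^{38} k² = 38×39×77/6 = 19019
∑_{k=1}^{24} k² = 24×25×49/6 = 4900
∑_{k=25}^{38} k² = 19019 - 4900 = 14119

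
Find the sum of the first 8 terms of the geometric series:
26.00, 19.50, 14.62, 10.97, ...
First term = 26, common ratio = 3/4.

Sₙ = a(1 - rⁿ) / (1 - r)
S_8 = 26(1 - (3/4)^8) / (1 - (3/4))
S_8 = 26(1 - (6561/65536)) / (1/4)
S_8 = 766675/8192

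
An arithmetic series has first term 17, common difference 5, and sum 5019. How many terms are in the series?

Using S = n/2 × [2a + (n-1)d]
5019 = n/2 × [2(17) + (n-1)(5)]
5019 = n/2 × [34 + 5n - 5]
10038 = n × [29 + 5n]
5n² + (29)n - 10038 = 0
Discriminant: Δ = (29)² - 4(5)(-10038) = 841 + 200760 = 201601
√Δ = 449
n = [-(29) + √Δ] / (2·5) = (-29 + 449) / 10 = 420 / 10 = 42
(The negative root is discarded since n must be a positive integer.)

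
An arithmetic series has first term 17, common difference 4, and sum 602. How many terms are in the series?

Using S = n/2 × [2a + (n-1)d]
602 = n/2 × [2(17) + (n-1)(4)]
602 = n/2 × [34 + 4n - 4]
1204 = n × [30 + 4n]
4n² + (30)n - 1204 = 0
Discriminant: Δ = (30)² - 4(4)(-1204) = 900 + 19264 = 20164
√Δ = 142
n = [-(30) + √Δ] / (2·4) = (-30 + 142) / 8 = 112 / 8 = 14
(The negative root is discarded since n must be a positive integer.)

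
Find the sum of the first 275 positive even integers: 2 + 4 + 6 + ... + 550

Sum of first n even numbers = n(n+1)
= 275×276
= 75900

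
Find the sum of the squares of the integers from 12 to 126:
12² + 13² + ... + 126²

Use ∑_{k=1}^{n} k² = n(n+1)(2n+1)/6, then subtract the first 11 terms.
∑_{k=1}^{126} k² = 126×127×253/6 = 674751
∑_{k=1}^{11} k² = 11×12×23/6 = 506
∑_{k=12}^{126} k² = 674751 - 506 = 674245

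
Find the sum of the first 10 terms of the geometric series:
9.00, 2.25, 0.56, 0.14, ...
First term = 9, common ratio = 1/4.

Sₙ = a(1 - rⁿ) / (1 - r)
S_10 = 9(1 - (1/4)^10) / (1 - (1/4))
S_10 = 9(1 - (1/1048576)) / (3/4)
S_10 = 3145725/262144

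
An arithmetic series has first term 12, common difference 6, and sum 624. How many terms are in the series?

Using S = n/2 × [2a + (n-1)d]
624 = n/2 × [2(12) + (n-1)(6)]
624 = n/2 × [24 + 6n - 6]
1248 = n × [18 + 6n]
6n² + (18)n - 1248 = 0
Discriminant: Δ = (18)² - 4(6)(-1248) = 324 + 29952 = 30276
√Δ = 174
n = [-(18) + √Δ] / (2·6) = (-18 + 174) / 12 = 156 / 12 = 13
(The negative root is discarded since n must be a positive integer.)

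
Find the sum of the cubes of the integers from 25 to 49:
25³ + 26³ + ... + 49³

Use ∑_{k=1}^{n} k³ = [n(n+1)/2]², then subtract the first 24 terms.
∑_{k=1}^{49} k³ = [49×50/2]² = 1225² = 1500625
∑_{k=1}^{24} k³ = [24×25/2]² = 300² = 90000
∑_{k=25}^{49} k³ = 1500625 - 90000 = 1410625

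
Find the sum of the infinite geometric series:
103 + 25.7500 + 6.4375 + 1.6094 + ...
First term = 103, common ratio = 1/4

For |r| < 1, S = a / (1 - r)
S = 103 / (1 - (1/4))
S = 103 / (3/4)
S = 412/3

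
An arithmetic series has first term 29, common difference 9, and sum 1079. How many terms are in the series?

Using S = n/2 × [2a + (n-1)d]
1079 = n/2 × [2(29) + (n-1)(9)]
1079 = n/2 × [58 + 9n - 9]
2158 = n × [49 + 9n]
9n² + (49)n - 2158 = 0
Discriminant: Δ = (49)² - 4(9)(-2158) = 2401 + 77688 = 80089
√Δ = 283
n = [-(49) + √Δ] / (2·9) = (-49 + 283) / 18 = 234 / 18 = 13
(The negative root is discarded since n must be a positive integer.)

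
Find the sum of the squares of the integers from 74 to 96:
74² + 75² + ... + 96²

Use ∑_{k=1}^{n} k² = n(n+1)(2n+1)/6, then subtract the first 73 terms.
∑_{k=1}^{96} k² = 96×97×193/6 = 299536
∑_{k=1}^{73} k² = 73×74×147/6 = 132349
∑_{k=74}^{96} k² = 299536 - 132349 = 167187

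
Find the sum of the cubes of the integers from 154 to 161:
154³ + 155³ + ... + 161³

Use ∑_{k=1}^{n} k³ = [n(n+1)/2]², then subtract the first 153 terms.
∑_{k=1}^{161} k³ = [161×162/2]² = 13041² = 170067681
∑_{k=1}^{153} k³ = [153×154/2]² = 11781² = 138791961
∑_{k=154}^{161} k³ = 170067681 - 138791961 = 31275720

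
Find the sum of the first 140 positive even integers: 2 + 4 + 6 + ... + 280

Sum of first n even numbers = n(n+1)
= 140×141
= 19740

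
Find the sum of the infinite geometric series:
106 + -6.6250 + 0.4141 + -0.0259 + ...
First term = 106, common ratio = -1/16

For |r| < 1, S = a / (1 - r)
S = 106 / (1 - (-1/16))
S = 106 / (17/16)
S = 1696/17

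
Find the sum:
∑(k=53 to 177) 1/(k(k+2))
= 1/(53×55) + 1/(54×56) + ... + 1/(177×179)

Partial fractions: 1/(k(k+2)) = (1/2)[1/k - 1/(k+2)]
Telescoping leaves the first two and last two terms:
= (1/2)[1/53 + 1/54 - 1/178 - 1/179]
= 596875/45594522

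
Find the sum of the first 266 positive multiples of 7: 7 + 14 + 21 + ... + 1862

Factor out 7: = 7(1 + 2 + ... + 266) = 7 × n(n+1)/2
= 7 × 266×267/2
= 7 × 35511
= 248577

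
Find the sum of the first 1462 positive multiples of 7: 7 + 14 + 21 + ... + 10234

Factor out 7: = 7(1 + 2 + ... + 1462) = 7 × n(n+1)/2
= 7 × 1462×1463/2
= 7 × 1069453
= 7486171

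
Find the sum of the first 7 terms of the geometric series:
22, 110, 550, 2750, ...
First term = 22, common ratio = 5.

Sₙ = a(1 - rⁿ) / (1 - r)
S_7 = 22(1 - 5^7) / (1 - 5)
S_7 = 22(1 - 78125) / (-4)
S_7 = 429682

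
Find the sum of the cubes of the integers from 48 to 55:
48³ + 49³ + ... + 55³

Use ∑_{k=1}^{n} k³ = [n(n+1)/2]², then subtract the first 47 terms.
∑_{k=1}^{55} k³ = [55×56/2]² = 1540² = 2371600
∑_{k=1}^{47} k³ = [47×48/2]² = 1128² = 1272384
∑_{k=48}^{55} k³ = 2371600 - 1272384 = 1099216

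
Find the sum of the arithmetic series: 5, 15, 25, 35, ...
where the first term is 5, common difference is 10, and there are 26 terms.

Sₙ = n/2 × (first + last)
Last term = a + (n-1)d = 5 + (26-1)×10 = 255
S_26 = 26/2 × (5 + 255)
S_26 = 26/2 × 260 = 3380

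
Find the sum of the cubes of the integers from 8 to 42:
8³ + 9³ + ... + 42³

Use ∑_{k=1}^{n} k³ = [n(n+1)/2]², then subtract the first 7 terms.
∑_{k=1}^{42} k³ = [42×43/2]² = 903² = 815409
∑_{k=1}^{7} k³ = [7×8/2]² = 28² = 784
∑_{k=8}^{42} k³ = 815409 - 784 = 814625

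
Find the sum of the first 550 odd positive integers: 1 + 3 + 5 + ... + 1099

Sum of first n odd numbers = n²
= 550²
= 302500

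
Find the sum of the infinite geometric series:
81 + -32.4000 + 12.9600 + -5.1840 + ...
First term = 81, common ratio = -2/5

For |r| < 1, S = a / (1 - r)
S = 81 / (1 - (-2/5))
S = 81 / (7/5)
S = 405/7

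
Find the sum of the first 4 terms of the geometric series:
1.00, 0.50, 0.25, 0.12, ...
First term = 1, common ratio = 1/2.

Sₙ = a(1 - rⁿ) / (1 - r)
S_4 = 1(1 - (1/2)^4) / (1 - (1/2))
S_4 = 1(1 - (1/16)) / (1/2)
S_4 = 15/8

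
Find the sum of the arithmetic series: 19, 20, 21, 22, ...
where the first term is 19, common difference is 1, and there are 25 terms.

Sₙ = n/2 × (first + last)
Last term = a + (n-1)d = 19 + (25-1)×1 = 43
S_25 = 25/2 × (19 + 43)
S_25 = 25/2 × 62 = 775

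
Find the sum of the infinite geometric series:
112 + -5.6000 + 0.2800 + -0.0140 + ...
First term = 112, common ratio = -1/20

For |r| < 1, S = a / (1 - r)
S = 112 / (1 - (-1/20))
S = 112 / (21/20)
S = 320/3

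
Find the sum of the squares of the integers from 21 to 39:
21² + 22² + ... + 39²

Use ∑_{k=1}^{n} k² = n(n+1)(2n+1)/6, then subtract the first 20 terms.
∑_{k=1}^{39} k² = 39×40×79/6 = 20540
∑_{k=1}^{20} k² = 20×21×41/6 = 2870
∑_{k=21}^{39} k² = 20540 - 2870 = 17670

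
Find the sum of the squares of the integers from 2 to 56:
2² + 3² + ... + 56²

Use ∑_{k=1}^{n} k² = n(n+1)(2n+1)/6, then subtract the first 1 terms.
∑_{k=1}^{56} k² = 56×57×113/6 = 60116
∑_{k=1}^{1} k² = 1×2×3/6 = 1
∑_{k=2}^{56} k² = 60116 - 1 = 60115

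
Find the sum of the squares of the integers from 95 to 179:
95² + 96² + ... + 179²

Use ∑_{k=1}^{n} k² = n(n+1)(2n+1)/6, then subtract the first 94 terms.
∑_{k=1}^{179} k² = 179×180×359/6 = 1927830
∑_{k=1}^{94} k² = 94×95×189/6 = 281295
∑_{k=95}^{179} k² = 1927830 - 281295 = 1646535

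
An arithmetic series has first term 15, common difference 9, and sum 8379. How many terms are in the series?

Using S = n/2 × [2a + (n-1)d]
8379 = n/2 × [2(15) + (n-1)(9)]
8379 = n/2 × [30 + 9n - 9]
16758 = n × [21 + 9n]
9n² + (21)n - 16758 = 0
Discriminant: Δ = (21)² - 4(9)(-16758) = 441 + 603288 = 603729
√Δ = 777
n = [-(21) + √Δ] / (2·9) = (-21 + 777) / 18 = 756 / 18 = 42
(The negative root is discarded since n must be a positive integer.)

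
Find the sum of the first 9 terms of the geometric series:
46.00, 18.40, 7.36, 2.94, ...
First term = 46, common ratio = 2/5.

Sₙ = a(1 - rⁿ) / (1 - r)
S_9 = 46(1 - (2/5)^9) / (1 - (2/5))
S_9 = 46(1 - (512/1953125)) / (3/5)
S_9 = 29940066/390625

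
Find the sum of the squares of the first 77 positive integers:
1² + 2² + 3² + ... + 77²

Formula: ∑k² = n(n+1)(2n+1)/6
= 77×78×155/6
= 930930/6
= 155155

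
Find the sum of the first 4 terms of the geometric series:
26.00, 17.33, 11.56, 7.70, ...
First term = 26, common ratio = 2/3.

Sₙ = a(1 - rⁿ) / (1 - r)
S_4 = 26(1 - (2/3)^4) / (1 - (2/3))
S_4 = 26(1 - (16/81)) / (1/3)
S_4 = 1690/27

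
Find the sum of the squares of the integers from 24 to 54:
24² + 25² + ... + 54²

Use ∑_{k=1}^{n} k² = n(n+1)(2n+1)/6, then subtract the first 23 terms.
∑_{k=1}^{54} k² = 54×55×109/6 = 53955
∑_{k=1}^{23} k² = 23×24×47/6 = 4324
∑_{k=24}^{54} k² = 53955 - 4324 = 49631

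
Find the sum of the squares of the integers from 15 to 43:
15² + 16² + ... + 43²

Use ∑_{k=1}^{n} k² = n(n+1)(2n+1)/6, then subtract the first 14 terms.
∑_{k=1}^{43} k² = 43×44×87/6 = 27434
∑_{k=1}^{14} k² = 14×15×29/6 = 1015
∑_{k=15}^{43} k² = 27434 - 1015 = 26419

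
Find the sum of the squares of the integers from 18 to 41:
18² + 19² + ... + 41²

Use ∑_{k=1}^{n} k² = n(n+1)(2n+1)/6, then subtract the first 17 terms.
∑_{k=1}^{41} k² = 41×42×83/6 = 23821
∑_{k=1}^{17} k² = 17×18×35/6 = 1785
∑_{k=18}^{41} k² = 23821 - 1785 = 22036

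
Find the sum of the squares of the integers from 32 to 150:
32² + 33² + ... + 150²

Use ∑_{k=1}^{n} k² = n(n+1)(2n+1)/6, then subtract the first 31 terms.
∑_{k=1}^{150} k² = 150×151×301/6 = 1136275
∑_{k=1}^{31} k² = 31×32×63/6 = 10416
∑_{k=32}^{150} k² = 1136275 - 10416 = 1125859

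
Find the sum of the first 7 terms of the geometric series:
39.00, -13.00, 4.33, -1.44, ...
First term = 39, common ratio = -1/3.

Sₙ = a(1 - rⁿ) / (1 - r)
S_7 = 39(1 - (-1/3)^7) / (1 - (-1/3))
S_7 = 39(1 - (-1/2187)) / (4/3)
S_7 = 7111/243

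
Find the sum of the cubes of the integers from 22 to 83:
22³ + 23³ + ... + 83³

Use ∑_{k=1}^{n} k³ = [n(n+1)/2]², then subtract the first 21 terms.
∑_{k=1}^{83} k³ = [83×84/2]² = 3486² = 12152196
∑_{k=1}^{21} k³ = [21×22/2]² = 231² = 53361
∑_{k=22}^{83} k³ = 12152196 - 53361 = 12098835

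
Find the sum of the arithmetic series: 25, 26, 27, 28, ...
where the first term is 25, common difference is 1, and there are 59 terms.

Sₙ = n/2 × (first + last)
Last term = a + (n-1)d = 25 + (59-1)×1 = 83
S_59 = 59/2 × (25 + 83)
S_59 = 59/2 × 108 = 3186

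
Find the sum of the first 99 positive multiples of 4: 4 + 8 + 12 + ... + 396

Factor out 4: = 4(1 + 2 + ... + 99) = 4 × n(n+1)/2
= 4 × 99×100/2
= 4 × 4950
= 19800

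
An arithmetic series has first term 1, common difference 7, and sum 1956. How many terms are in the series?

Using S = n/2 × [2a + (n-1)d]
1956 = n/2 × [2(1) + (n-1)(7)]
1956 = n/2 × [2 + 7n - 7]
3912 = n × [-5 + 7n]
7n² + (-5)n - 3912 = 0
Discriminant: Δ = (-5)² - 4(7)(-3912) = 25 + 109536 = 109561
√Δ = 331
n = [-(-5) + √Δ] / (2·7) = (5 + 331) / 14 = 336 / 14 = 24
(The negative root is discarded since n must be a positive integer.)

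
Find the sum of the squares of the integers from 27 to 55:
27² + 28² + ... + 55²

Use ∑_{k=1}^{n} k² = n(n+1)(2n+1)/6, then subtract the first 26 terms.
∑_{k=1}^{55} k² = 55×56×111/6 = 56980
∑_{k=1}^{26} k² = 26×27×53/6 = 6201
∑_{k=27}^{55} k² = 56980 - 6201 = 50779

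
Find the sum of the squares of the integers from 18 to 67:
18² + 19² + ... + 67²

Use ∑_{k=1}^{n} k² = n(n+1)(2n+1)/6, then subtract the first 17 terms.
∑_{k=1}^{67} k² = 67×68×135/6 = 102510
∑_{k=1}^{17} k² = 17×18×35/6 = 1785
∑_{k=18}^{67} k² = 102510 - 1785 = 100725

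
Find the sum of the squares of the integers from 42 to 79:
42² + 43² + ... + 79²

Use ∑_{k=1}^{n} k² = n(n+1)(2n+1)/6, then subtract the first 41 terms.
∑_{k=1}^{79} k² = 79×80×159/6 = 167480
∑_{k=1}^{41} k² = 41×42×83/6 = 23821
∑_{k=42}^{79} k² = 167480 - 23821 = 143659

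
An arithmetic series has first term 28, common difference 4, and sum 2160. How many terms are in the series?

Using S = n/2 × [2a + (n-1)d]
2160 = n/2 × [2(28) + (n-1)(4)]
2160 = n/2 × [56 + 4n - 4]
4320 = n × [52 + 4n]
4n² + (52)n - 4320 = 0
Discriminant: Δ = (52)² - 4(4)(-4320) = 2704 + 69120 = 71824
√Δ = 268
n = [-(52) + √Δ] / (2·4) = (-52 + 268) / 8 = 216 / 8 = 27
(The negative root is discarded since n must be a positive integer.)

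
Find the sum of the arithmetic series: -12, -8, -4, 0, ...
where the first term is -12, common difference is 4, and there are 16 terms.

Sₙ = n/2 × (first + last)
Last term = a + (n-1)d = -12 + (16-1)×4 = 48
S_16 = 16/2 × (-12 + 48)
S_16 = 16/2 × 36 = 288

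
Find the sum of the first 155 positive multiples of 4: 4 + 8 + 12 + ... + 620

Factor out 4: = 4(1 + 2 + ... + 155) = 4 × n(n+1)/2
= 4 × 155×156/2
= 4 × 12090
= 48360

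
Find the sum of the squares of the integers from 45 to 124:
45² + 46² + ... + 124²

Use ∑_{k=1}^{n} k² = n(n+1)(2n+1)/6, then subtract the first 44 terms.
∑_{k=1}^{124} k² = 124×125×249/6 = 643250
∑_{k=1}^{44} k² = 44×45×89/6 = 29370
∑_{k=45}^{124} k² = 643250 - 29370 = 613880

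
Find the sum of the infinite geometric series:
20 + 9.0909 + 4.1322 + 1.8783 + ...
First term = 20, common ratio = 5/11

For |r| < 1, S = a / (1 - r)
S = 20 / (1 - (5/11))
S = 20 / (6/11)
S = 110/3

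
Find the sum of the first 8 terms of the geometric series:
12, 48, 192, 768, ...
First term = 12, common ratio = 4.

Sₙ = a(1 - rⁿ) / (1 - r)
S_8 = 12(1 - 4^8) / (1 - 4)
S_8 = 12(1 - 65536) / (-3)
S_8 = 262140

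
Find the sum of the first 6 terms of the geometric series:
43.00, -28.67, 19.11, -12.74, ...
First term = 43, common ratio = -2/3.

Sₙ = a(1 - rⁿ) / (1 - r)
S_6 = 43(1 - (-2/3)^6) / (1 - (-2/3))
S_6 = 43(1 - (64/729)) / (5/3)
S_6 = 5719/243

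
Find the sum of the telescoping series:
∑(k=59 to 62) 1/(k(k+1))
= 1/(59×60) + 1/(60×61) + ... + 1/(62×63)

Partial fractions: 1/(k(k+1)) = 1/k - 1/(k+1)
The series telescopes:
= (1/59 - 1/60) + (1/60 - 1/61) + ... + (1/62 - 1/63)
= 1/59 - 1/63
= 4/3717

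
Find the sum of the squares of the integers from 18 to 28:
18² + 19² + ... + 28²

Use ∑_{k=1}^{n} k² = n(n+1)(2n+1)/6, then subtract the first 17 terms.
∑_{k=1}^{28} k² = 28×29×57/6 = 7714
∑_{k=1}^{17} k² = 17×18×35/6 = 1785
∑_{k=18}^{28} k² = 7714 - 1785 = 5929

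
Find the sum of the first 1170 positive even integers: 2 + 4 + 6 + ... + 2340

Sum of first n even numbers = n(n+1)
= 1170×1171
= 1370070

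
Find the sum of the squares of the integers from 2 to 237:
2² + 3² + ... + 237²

Use ∑_{k=1}^{n} k² = n(n+1)(2n+1)/6, then subtract the first 1 terms.
∑_{k=1}^{237} k² = 237×238×475/6 = 4465475
∑_{k=1}^{1} k² = 1×2×3/6 = 1
∑_{k=2}^{237} k² = 4465475 - 1 = 4465474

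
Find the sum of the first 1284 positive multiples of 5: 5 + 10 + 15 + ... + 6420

Factor out 5: = 5(1 + 2 + ... + 1284) = 5 × n(n+1)/2
= 5 × 1284×1285/2
= 5 × 824970
= 4124850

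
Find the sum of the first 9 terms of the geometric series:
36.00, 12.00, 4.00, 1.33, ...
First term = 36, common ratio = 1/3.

Sₙ = a(1 - rⁿ) / (1 - r)
S_9 = 36(1 - (1/3)^9) / (1 - (1/3))
S_9 = 36(1 - (1/19683)) / (2/3)
S_9 = 39364/729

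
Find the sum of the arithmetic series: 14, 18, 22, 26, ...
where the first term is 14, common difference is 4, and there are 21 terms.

Sₙ = n/2 × (first + last)
Last term = a + (n-1)d = 14 + (21-1)×4 = 94
S_21 = 21/2 × (14 + 94)
S_21 = 21/2 × 108 = 1134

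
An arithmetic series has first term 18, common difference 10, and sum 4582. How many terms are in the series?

Using S = n/2 × [2a + (n-1)d]
4582 = n/2 × [2(18) + (n-1)(10)]
4582 = n/2 × [36 + 10n - 10]
9164 = n × [26 + 10n]
10n² + (26)n - 9164 = 0
Discriminant: Δ = (26)² - 4(10)(-9164) = 676 + 366560 = 367236
√Δ = 606
n = [-(26) + √Δ] / (2·10) = (-26 + 606) / 20 = 580 / 20 = 29
(The negative root is discarded since n must be a positive integer.)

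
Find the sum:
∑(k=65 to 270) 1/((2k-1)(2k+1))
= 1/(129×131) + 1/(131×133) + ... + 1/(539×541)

Partial fractions: 1/((2k-1)(2k+1)) = (1/2)[1/(2k-1) - 1/(2k+1)]
The series telescopes:
= (1/2)[1/129 - 1/541]
= 206/69789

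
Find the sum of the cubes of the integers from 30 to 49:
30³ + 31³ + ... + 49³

Use ∑_{k=1}^{n} k³ = [n(n+1)/2]², then subtract the first 29 terms.
∑_{k=1}^{49} k³ = [49×50/2]² = 1225² = 1500625
∑_{k=1}^{29} k³ = [29×30/2]² = 435² = 189225
∑_{k=30}^{49} k³ = 1500625 - 189225 = 1311400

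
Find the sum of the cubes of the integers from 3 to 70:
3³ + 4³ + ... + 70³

Use ∑_{k=1}^{n} k³ = [n(n+1)/2]², then subtract the first 2 terms.
∑_{k=1}^{70} k³ = [70×71/2]² = 2485² = 6175225
∑_{k=1}^{2} k³ = [2×3/2]² = 3² = 9
∑_{k=3}^{70} k³ = 6175225 - 9 = 6175216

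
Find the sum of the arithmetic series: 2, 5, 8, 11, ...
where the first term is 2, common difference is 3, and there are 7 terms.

Sₙ = n/2 × (first + last)
Last term = a + (n-1)d = 2 + (7-1)×3 = 20
S_7 = 7/2 × (2 + 20)
S_7 = 7/2 × 22 = 77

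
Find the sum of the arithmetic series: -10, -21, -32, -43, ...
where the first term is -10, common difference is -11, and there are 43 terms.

Sₙ = n/2 × (first + last)
Last term = a + (n-1)d = -10 + (43-1)×(-11) = -472
S_43 = 43/2 × (-10 + (-472))
S_43 = 43/2 × (-482) = -10363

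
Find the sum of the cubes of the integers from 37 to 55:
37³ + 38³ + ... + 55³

Use ∑_{k=1}^{n} k³ = [n(n+1)/2]², then subtract the first 36 terms.
∑_{k=1}^{55} k³ = [55×56/2]² = 1540² = 2371600
∑_{k=1}^{36} k³ = [36×37/2]² = 666² = 443556
∑_{k=37}^{55} k³ = 2371600 - 443556 = 1928044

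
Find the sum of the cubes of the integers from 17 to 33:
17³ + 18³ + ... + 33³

Use ∑_{k=1}^{n} k³ = [n(n+1)/2]², then subtract the first 16 terms.
∑_{k=1}^{33} k³ = [33×34/2]² = 561² = 314721
∑_{k=1}^{16} k³ = [16×17/2]² = 136² = 18496
∑_{k=17}^{33} k³ = 314721 - 18496 = 296225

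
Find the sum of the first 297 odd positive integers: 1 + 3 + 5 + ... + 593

Sum of first n odd numbers = n²
= 297²
= 88209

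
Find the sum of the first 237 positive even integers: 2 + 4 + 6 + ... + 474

Sum of first n even numbers = n(n+1)
= 237×238
= 56406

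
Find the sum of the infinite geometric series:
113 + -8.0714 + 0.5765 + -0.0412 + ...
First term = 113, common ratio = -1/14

For |r| < 1, S = a / (1 - r)
S = 113 / (1 - (-1/14))
S = 113 / (15/14)
S = 1582/15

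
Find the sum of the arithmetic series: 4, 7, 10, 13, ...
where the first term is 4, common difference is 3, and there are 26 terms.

Sₙ = n/2 × (first + last)
Last term = a + (n-1)d = 4 + (26-1)×3 = 79
S_26 = 26/2 × (4 + 79)
S_26 = 26/2 × 83 = 1079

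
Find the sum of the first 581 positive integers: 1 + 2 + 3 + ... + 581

Formula: ∑k = n(n+1)/2
= 581×582/2
= 338142/2
= 169071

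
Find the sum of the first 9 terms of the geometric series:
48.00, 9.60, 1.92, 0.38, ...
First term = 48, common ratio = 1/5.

Sₙ = a(1 - rⁿ) / (1 - r)
S_9 = 48(1 - (1/5)^9) / (1 - (1/5))
S_9 = 48(1 - (1/1953125)) / (4/5)
S_9 = 23437488/390625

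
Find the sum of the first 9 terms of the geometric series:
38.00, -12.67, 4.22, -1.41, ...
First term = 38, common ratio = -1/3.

Sₙ = a(1 - rⁿ) / (1 - r)
S_9 = 38(1 - (-1/3)^9) / (1 - (-1/3))
S_9 = 38(1 - (-1/19683)) / (4/3)
S_9 = 186998/6561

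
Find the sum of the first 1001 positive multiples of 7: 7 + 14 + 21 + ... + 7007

Factor out 7: = 7(1 + 2 + ... + 1001) = 7 × n(n+1)/2
= 7 × 1001×1002/2
= 7 × 501501
= 3510507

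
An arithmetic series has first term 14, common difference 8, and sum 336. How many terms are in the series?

Using S = n/2 × [2a + (n-1)d]
336 = n/2 × [2(14) + (n-1)(8)]
336 = n/2 × [28 + 8n - 8]
672 = n × [20 + 8n]
8n² + (20)n - 672 = 0
Discriminant: Δ = (20)² - 4(8)(-672) = 400 + 21504 = 21904
√Δ = 148
n = [-(20) + √Δ] / (2·8) = (-20 + 148) / 16 = 128 / 16 = 8
(The negative root is discarded since n must be a positive integer.)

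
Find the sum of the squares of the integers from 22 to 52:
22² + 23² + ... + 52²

Use ∑_{k=1}^{n} k² = n(n+1)(2n+1)/6, then subtract the first 21 terms.
∑_{k=1}^{52} k² = 52×53×105/6 = 48230
∑_{k=1}^{21} k² = 21×22×43/6 = 3311
∑_{k=22}^{52} k² = 48230 - 3311 = 44919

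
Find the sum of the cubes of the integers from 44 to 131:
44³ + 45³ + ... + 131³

Use ∑_{k=1}^{n} k³ = [n(n+1)/2]², then subtract the first 43 terms.
∑_{k=1}^{131} k³ = [131×132/2]² = 8646² = 74753316
∑_{k=1}^{43} k³ = [43×44/2]² = 946² = 894916
∑_{k=44}^{131} k³ = 74753316 - 894916 = 73858400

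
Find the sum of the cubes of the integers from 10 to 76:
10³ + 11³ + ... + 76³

Use ∑_{k=1}^{n} k³ = [n(n+1)/2]², then subtract the first 9 terms.
∑_{k=1}^{76} k³ = [76×77/2]² = 2926² = 8561476
∑_{k=1}^{9} k³ = [9×10/2]² = 45² = 2025
∑_{k=10}^{76} k³ = 8561476 - 2025 = 8559451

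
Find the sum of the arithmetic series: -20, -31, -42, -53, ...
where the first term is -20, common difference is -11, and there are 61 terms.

Sₙ = n/2 × (first + last)
Last term = a + (n-1)d = -20 + (61-1)×(-11) = -680
S_61 = 61/2 × (-20 + (-680))
S_61 = 61/2 × (-700) = -21350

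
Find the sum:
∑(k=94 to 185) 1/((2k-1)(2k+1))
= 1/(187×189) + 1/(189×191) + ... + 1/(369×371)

Partial fractions: 1/((2k-1)(2k+1)) = (1/2)[1/(2k-1) - 1/(2k+1)]
The series telescopes:
= (1/2)[1/187 - 1/371]
= 92/69377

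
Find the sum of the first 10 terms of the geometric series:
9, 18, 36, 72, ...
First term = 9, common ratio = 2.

Sₙ = a(1 - rⁿ) / (1 - r)
S_10 = 9(1 - 2^10) / (1 - 2)
S_10 = 9(1 - 1024) / (-1)
S_10 = 9207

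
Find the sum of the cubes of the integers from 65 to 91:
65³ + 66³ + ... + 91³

Use ∑_{k=1}^{n} k³ = [n(n+1)/2]², then subtract the first 64 terms.
∑_{k=1}^{91} k³ = [91×92/2]² = 4186² = 17522596
∑_{k=1}^{64} k³ = [64×65/2]² = 2080² = 4326400
∑_{k=65}^{91} k³ = 17522596 - 4326400 = 13196196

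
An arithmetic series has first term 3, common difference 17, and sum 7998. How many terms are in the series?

Using S = n/2 × [2a + (n-1)d]
7998 = n/2 × [2(3) + (n-1)(17)]
7998 = n/2 × [6 + 17n - 17]
15996 = n × [-11 + 17n]
17n² + (-11)n - 15996 = 0
Discriminant: Δ = (-11)² - 4(17)(-15996) = 121 + 1087728 = 1087849
√Δ = 1043
n = [-(-11) + √Δ] / (2·17) = (11 + 1043) / 34 = 1054 / 34 = 31
(The negative root is discarded since n must be a positive integer.)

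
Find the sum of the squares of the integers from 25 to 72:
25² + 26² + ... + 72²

Use ∑_{k=1}^{n} k² = n(n+1)(2n+1)/6, then subtract the first 24 terms.
∑_{k=1}^{72} k² = 72×73×145/6 = 127020
∑_{k=1}^{24} k² = 24×25×49/6 = 4900
∑_{k=25}^{72} k² = 127020 - 4900 = 122120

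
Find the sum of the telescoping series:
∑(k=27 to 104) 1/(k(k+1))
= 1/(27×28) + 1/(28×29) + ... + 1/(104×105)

Partial fractions: 1/(k(k+1)) = 1/k - 1/(k+1)
The series telescopes:
= (1/27 - 1/28) + (1/28 - 1/29) + ... + (1/104 - 1/105)
= 1/27 - 1/105
= 26/945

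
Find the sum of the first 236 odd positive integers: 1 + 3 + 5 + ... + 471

Sum of first n odd numbers = n²
= 236²
= 55696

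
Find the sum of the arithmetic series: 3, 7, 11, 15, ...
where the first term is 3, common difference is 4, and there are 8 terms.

Sₙ = n/2 × (first + last)
Last term = a + (n-1)d = 3 + (8-1)×4 = 31
S_8 = 8/2 × (3 + 31)
S_8 = 8/2 × 34 = 136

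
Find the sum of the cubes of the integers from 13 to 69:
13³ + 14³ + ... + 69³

Use ∑_{k=1}^{n} k³ = [n(n+1)/2]², then subtract the first 12 terms.
∑_{k=1}^{69} k³ = [69×70/2]² = 2415² = 5832225
∑_{k=1}^{12} k³ = [12×13/2]² = 78² = 6084
∑_{k=13}^{69} k³ = 5832225 - 6084 = 5826141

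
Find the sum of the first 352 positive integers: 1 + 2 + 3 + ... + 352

Formula: ∑k = n(n+1)/2
= 352×353/2
= 124256/2
= 62128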